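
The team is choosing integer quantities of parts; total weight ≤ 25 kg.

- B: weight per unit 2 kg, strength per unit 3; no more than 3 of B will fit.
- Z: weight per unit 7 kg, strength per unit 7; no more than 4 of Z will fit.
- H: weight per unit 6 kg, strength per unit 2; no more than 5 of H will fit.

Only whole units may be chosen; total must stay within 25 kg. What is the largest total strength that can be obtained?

27

Take 2×B and 3×Z: weight 25 ≤ 25, strength 2·3 + 3·7 = 27.
No other integer combination yields more.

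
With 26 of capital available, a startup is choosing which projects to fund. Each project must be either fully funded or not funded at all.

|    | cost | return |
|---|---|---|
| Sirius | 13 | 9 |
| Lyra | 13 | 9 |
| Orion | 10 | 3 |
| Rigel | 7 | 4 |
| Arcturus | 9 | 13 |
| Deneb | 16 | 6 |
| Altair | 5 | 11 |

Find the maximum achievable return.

28

Allowing fractional choices, the relaxed optimum would be about 32.3, but projects are indivisible.
Orion + Arcturus + Altair: cost 10 + 9 + 5 = 24 ≤ 26, return 3 + 13 + 11 = 27.
Rigel + Arcturus + Altair: cost 7 + 9 + 5 = 21 ≤ 26, return 4 + 13 + 11 = 28.
Arcturus + Altair: cost 9 + 5 = 14 ≤ 26, return 13 + 11 = 24.
Best is Rigel, Arcturus, and Altair with total return 28.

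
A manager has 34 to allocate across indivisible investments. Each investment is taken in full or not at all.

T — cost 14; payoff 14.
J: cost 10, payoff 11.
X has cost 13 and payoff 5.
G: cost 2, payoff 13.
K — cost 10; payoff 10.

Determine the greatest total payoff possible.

38

Allowing fractional choices, the relaxed optimum would be about 46.0, but investments are indivisible.
T + J + K: cost 14 + 10 + 10 = 34 ≤ 34, payoff 14 + 11 + 10 = 35.
T + J + G: cost 14 + 10 + 2 = 26 ≤ 34, payoff 14 + 11 + 13 = 38.
T + G + K: cost 14 + 2 + 10 = 26 ≤ 34, payoff 14 + 13 + 10 = 37.
Best is T, J, and G with total payoff 38.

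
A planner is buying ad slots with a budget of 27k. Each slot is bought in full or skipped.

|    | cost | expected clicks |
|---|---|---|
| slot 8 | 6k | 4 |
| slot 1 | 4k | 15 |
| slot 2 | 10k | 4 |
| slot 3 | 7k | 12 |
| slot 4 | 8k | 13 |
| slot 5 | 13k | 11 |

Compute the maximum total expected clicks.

Allowing fractional choices, the relaxed optimum would be about 46.8, but ad slots are indivisible.
slot 1 + slot 3 + slot 4: cost 4 + 7 + 8 = 19 ≤ 27, expected clicks 15 + 12 + 13 = 40.
slot 8 + slot 1 + slot 3 + slot 4: cost 6 + 4 + 7 + 8 = 25 ≤ 27, expected clicks 4 + 15 + 12 + 13 = 44.
Best is slot 8, slot 1, slot 3, and slot 4 with total expected clicks 44.

44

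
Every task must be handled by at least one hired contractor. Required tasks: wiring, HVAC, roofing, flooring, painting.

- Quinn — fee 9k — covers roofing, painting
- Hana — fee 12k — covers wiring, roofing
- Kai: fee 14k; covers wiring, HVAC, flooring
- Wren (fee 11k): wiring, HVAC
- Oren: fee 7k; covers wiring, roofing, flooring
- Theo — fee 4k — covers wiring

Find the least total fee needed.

The greedy cost-per-new-task heuristic would pick Oren, Quinn, and Wren for 27, but a cheaper cover exists.
Choose Quinn and Kai: together they cover wiring, HVAC, roofing, flooring, painting — every task.
Total fee: 9 + 14 = 23.
No cover costs less than 23.

23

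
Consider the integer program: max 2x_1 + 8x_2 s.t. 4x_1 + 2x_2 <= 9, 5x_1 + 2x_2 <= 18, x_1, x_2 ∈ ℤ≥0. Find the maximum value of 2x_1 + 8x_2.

The continuous relaxation peaks at (0, 4.5) with value 36.00; rounding to a feasible lattice point costs some objective.
(x_1,x_2)=(0,4): 4·0+2·4=8≤9, 5·0+2·4=8≤18, objective 32.
(x_1,x_2)=(0,3): 4·0+2·3=6≤9, 5·0+2·3=6≤18, objective 24.
The best lattice point is (0,4), giving 32.

32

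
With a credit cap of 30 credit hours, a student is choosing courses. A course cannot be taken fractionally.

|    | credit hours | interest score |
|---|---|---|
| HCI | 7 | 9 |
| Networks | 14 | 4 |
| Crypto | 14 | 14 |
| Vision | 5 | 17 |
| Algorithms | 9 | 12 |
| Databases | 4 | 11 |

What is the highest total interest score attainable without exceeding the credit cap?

HCI + Vision + Algorithms + Databases: credit hours 7 + 5 + 9 + 4 = 25 ≤ 30, interest score 9 + 17 + 12 + 11 = 49.
HCI + Crypto + Vision + Databases: credit hours 7 + 14 + 5 + 4 = 30 ≤ 30, interest score 9 + 14 + 17 + 11 = 51.
Best is HCI, Crypto, Vision, and Databases with total interest score 51.

51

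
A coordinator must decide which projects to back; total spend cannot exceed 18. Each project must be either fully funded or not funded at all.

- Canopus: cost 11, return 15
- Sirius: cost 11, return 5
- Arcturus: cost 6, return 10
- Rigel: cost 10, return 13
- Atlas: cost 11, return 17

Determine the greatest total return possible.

27

Take Arcturus and Atlas: cost 6 + 11 = 17 ≤ 18, return 10 + 17 = 27.
No other feasible combination does better.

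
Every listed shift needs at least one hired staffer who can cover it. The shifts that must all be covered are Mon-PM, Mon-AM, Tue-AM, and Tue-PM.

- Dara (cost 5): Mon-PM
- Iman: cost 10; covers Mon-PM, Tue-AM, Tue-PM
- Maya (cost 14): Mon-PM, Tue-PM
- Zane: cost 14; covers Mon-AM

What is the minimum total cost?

This is a weighted set-cover instance.
Choose Iman and Zane: together they cover Mon-PM, Mon-AM, Tue-AM, Tue-PM — every shift.
Total cost: 10 + 14 = 24.
No cover costs less than 24.

24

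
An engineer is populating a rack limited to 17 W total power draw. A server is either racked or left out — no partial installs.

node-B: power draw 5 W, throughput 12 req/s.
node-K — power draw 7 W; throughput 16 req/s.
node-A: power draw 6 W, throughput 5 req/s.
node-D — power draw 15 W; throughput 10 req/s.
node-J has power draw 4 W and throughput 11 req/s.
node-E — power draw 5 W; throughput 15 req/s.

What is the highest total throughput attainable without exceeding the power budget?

Treat it as a binary knapsack problem.
Allowing fractional choices, the relaxed optimum would be about 44.9, but servers are indivisible.
node-B + node-K + node-E: power draw 5 + 7 + 5 = 17 ≤ 17, throughput 12 + 16 + 15 = 43.
node-K + node-J + node-E: power draw 7 + 4 + 5 = 16 ≤ 17, throughput 16 + 11 + 15 = 42.
node-B + node-K + node-J: power draw 5 + 7 + 4 = 16 ≤ 17, throughput 12 + 16 + 11 = 39.
Best is node-B, node-K, and node-E with total throughput 43.

43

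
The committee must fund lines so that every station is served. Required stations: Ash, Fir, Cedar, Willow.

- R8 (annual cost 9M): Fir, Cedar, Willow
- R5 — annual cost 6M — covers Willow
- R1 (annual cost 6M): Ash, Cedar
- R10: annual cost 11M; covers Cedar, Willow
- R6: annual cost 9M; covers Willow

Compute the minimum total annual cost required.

15

Choose R8 and R1: together they cover Ash, Fir, Cedar, Willow — every station.
Total annual cost: 9 + 6 = 15.
No cover costs less than 15.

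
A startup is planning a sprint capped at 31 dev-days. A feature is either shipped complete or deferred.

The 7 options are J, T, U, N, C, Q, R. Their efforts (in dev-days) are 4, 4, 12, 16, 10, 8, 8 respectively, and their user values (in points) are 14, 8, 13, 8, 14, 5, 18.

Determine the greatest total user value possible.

J + T + U + R: effort 4 + 4 + 12 + 8 = 28 ≤ 31, user value 14 + 8 + 13 + 18 = 53.
J + C + Q + R: effort 4 + 10 + 8 + 8 = 30 ≤ 31, user value 14 + 14 + 5 + 18 = 51.
J + T + C + R: effort 4 + 4 + 10 + 8 = 26 ≤ 31, user value 14 + 8 + 14 + 18 = 54.
Best is J, T, C, and R with total user value 54.

54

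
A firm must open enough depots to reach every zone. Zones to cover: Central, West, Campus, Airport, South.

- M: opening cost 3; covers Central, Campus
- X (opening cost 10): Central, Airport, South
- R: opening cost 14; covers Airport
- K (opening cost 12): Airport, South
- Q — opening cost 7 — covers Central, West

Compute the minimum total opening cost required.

20

This is a weighted set-cover instance.
Choose M, X, and Q: together they cover Central, West, Campus, Airport, South — every zone.
Total opening cost: 3 + 10 + 7 = 20.
No cover costs less than 20.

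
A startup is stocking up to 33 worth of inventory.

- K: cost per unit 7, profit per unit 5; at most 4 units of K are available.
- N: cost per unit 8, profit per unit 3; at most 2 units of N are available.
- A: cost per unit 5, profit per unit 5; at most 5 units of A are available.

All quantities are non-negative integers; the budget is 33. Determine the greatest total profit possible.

1×K and 5×A: cost 32 ≤ 33, profit 1·5 + 5·5 = 30.
1×N and 5×A: cost 33 ≤ 33, profit 1·3 + 5·5 = 28.
Best is 30.

30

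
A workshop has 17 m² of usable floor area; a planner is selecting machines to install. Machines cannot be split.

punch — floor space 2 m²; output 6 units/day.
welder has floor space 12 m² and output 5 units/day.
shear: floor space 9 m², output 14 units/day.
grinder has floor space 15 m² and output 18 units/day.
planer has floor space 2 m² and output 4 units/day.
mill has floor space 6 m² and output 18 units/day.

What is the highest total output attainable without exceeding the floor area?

38

Allowing fractional choices, the relaxed optimum would be about 38.9, but machines are indivisible.
shear + planer + mill: floor space 9 + 2 + 6 = 17 ≤ 17, output 14 + 4 + 18 = 36.
punch + shear + mill: floor space 2 + 9 + 6 = 17 ≤ 17, output 6 + 14 + 18 = 38.
Best is punch, shear, and mill with total output 38.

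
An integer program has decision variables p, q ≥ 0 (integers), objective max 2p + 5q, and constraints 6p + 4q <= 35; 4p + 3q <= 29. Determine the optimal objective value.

40

The continuous relaxation peaks at (0, 8.75) with value 43.75; rounding to a feasible lattice point costs some objective.
(p,q)=(0,8): 6·0+4·8=32≤35, 4·0+3·8=24≤29, objective 40.
(p,q)=(1,7): 6·1+4·7=34≤35, 4·1+3·7=25≤29, objective 37.
(p,q)=(0,7): 6·0+4·7=28≤35, 4·0+3·7=21≤29, objective 35.
No feasible integer point exceeds 40.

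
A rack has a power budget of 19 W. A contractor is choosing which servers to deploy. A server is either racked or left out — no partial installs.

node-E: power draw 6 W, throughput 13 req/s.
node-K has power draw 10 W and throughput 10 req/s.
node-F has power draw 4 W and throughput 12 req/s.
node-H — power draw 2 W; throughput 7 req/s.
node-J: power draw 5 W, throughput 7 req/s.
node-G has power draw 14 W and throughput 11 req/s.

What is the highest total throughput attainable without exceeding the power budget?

39

node-E + node-F + node-H: power draw 6 + 4 + 2 = 12 ≤ 19, throughput 13 + 12 + 7 = 32.
node-E + node-F + node-H + node-J: power draw 6 + 4 + 2 + 5 = 17 ≤ 19, throughput 13 + 12 + 7 + 7 = 39.
Best is node-E, node-F, node-H, and node-J with total throughput 39.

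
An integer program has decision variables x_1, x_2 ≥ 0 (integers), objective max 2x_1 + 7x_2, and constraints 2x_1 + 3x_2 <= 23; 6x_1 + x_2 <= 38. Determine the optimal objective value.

Relaxing integrality, the LP optimum is 53.67 at (x_1,x_2) = (0, 7.67), which is not an integer point.
(x_1,x_2)=(1,7): 2·1+3·7=23≤23, 6·1+1·7=13≤38, objective 51.
(x_1,x_2)=(0,7): 2·0+3·7=21≤23, 6·0+1·7=7≤38, objective 49.
Maximum is 51 at (x_1,x_2)=(1,7).

51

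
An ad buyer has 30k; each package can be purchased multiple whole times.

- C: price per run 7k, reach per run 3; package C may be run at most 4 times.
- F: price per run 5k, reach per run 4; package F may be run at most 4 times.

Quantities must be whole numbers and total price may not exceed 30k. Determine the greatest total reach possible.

F has the best ratio (4/5); taking only F gives at most 4×4 = 16 (stopped by the supply cap of 4).
Mixing does better — 1×C and 4×F: price 27 ≤ 30, reach 1·3 + 4·4 = 19.

19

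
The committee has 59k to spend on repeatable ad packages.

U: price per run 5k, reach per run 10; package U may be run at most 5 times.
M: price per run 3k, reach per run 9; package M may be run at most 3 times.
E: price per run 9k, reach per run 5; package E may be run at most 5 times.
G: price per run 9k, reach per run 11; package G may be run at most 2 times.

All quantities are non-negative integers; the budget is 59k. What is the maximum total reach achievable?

99

This is a bounded integer knapsack.
5×U, 2×M, 1×E, and 2×G: price 58 ≤ 59, reach 5·10 + 2·9 + 1·5 + 2·11 = 95.
5×U, 3×M, and 2×G: price 52 ≤ 59, reach 5·10 + 3·9 + 2·11 = 99.
Best is 99.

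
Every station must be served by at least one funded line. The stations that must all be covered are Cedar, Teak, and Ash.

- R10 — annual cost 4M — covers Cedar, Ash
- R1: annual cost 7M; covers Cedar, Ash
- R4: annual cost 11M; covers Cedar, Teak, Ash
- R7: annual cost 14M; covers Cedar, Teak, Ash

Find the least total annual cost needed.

11

This is an integer covering problem.
R4 alone covers Cedar, Teak, Ash — every station.
Total annual cost: 11.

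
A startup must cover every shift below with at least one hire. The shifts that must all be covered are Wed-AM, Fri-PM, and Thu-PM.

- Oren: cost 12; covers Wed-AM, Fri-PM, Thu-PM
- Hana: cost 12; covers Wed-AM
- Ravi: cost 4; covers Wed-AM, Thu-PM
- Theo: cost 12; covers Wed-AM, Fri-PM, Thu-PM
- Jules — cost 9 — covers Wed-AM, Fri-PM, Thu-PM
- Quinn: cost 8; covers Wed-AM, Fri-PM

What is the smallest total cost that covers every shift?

9

This is a weighted set-cover instance.
The greedy cost-per-new-shift heuristic would pick Ravi and Quinn for 12, but a cheaper cover exists.
Jules alone covers Wed-AM, Fri-PM, Thu-PM — every shift.
Total cost: 9.
No cover costs less than 9.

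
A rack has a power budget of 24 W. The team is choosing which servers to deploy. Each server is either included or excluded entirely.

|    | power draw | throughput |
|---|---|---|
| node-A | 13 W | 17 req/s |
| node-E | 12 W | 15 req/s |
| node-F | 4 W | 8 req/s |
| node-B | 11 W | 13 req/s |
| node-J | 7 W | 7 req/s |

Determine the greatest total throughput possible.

32

Allowing fractional choices, the relaxed optimum would be about 33.8, but servers are indivisible.
node-E + node-F + node-J: power draw 12 + 4 + 7 = 23 ≤ 24, throughput 15 + 8 + 7 = 30.
node-A + node-F + node-J: power draw 13 + 4 + 7 = 24 ≤ 24, throughput 17 + 8 + 7 = 32.
node-A + node-B: power draw 13 + 11 = 24 ≤ 24, throughput 17 + 13 = 30.
Best is node-A, node-F, and node-J with total throughput 32.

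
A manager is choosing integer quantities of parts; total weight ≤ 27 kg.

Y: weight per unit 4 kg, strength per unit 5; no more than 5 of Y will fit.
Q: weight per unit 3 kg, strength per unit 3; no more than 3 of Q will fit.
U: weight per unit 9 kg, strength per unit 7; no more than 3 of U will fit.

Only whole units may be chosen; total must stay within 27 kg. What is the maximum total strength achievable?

31

This is a bounded integer knapsack.
Y has the best ratio (5/4); taking only Y gives at most 5×5 = 25 (stopped by the supply cap of 5).
Mixing does better — 5×Y and 2×Q: weight 26 ≤ 27, strength 5·5 + 2·3 = 31.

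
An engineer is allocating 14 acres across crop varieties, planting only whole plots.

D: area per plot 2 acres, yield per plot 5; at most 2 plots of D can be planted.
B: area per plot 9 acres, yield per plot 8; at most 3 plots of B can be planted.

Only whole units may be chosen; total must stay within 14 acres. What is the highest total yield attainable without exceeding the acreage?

2×D and 1×B: area 13 ≤ 14, yield 2·5 + 1·8 = 18.
1×D and 1×B: area 11 ≤ 14, yield 1·5 + 1·8 = 13.
Best is 18.

18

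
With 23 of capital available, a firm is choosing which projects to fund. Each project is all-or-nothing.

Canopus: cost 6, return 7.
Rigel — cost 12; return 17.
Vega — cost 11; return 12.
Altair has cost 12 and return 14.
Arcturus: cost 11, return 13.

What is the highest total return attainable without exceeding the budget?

Take Rigel and Arcturus: cost 12 + 11 = 23 ≤ 23, return 17 + 13 = 30.
No other feasible combination does better.

30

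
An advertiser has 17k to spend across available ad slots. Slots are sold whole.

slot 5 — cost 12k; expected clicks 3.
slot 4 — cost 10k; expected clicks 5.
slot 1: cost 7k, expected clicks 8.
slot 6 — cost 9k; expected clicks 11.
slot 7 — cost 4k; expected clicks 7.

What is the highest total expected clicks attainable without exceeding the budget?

This is a 0-1 knapsack instance.
Allowing fractional choices, the relaxed optimum would be about 22.6, but ad slots are indivisible.
slot 1 + slot 6: cost 7 + 9 = 16 ≤ 17, expected clicks 8 + 11 = 19.
slot 6 + slot 7: cost 9 + 4 = 13 ≤ 17, expected clicks 11 + 7 = 18.
Best is slot 1 and slot 6 with total expected clicks 19.

19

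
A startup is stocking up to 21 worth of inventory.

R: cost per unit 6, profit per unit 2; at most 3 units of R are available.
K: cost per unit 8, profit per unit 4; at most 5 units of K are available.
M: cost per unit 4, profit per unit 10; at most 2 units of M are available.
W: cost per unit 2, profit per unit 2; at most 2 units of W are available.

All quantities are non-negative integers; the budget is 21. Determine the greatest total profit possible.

This is a bounded integer knapsack.
1×K, 2×M, and 2×W: cost 20 ≤ 21, profit 1·4 + 2·10 + 2·2 = 28.
1×K, 2×M, and 1×W: cost 18 ≤ 21, profit 1·4 + 2·10 + 1·2 = 26.
Best is 28.

28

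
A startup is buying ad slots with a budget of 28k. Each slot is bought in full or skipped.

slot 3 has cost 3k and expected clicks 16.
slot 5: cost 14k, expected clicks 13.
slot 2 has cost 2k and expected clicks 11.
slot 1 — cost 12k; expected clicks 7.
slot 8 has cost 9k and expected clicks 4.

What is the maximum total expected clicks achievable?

44

slot 3 + slot 5 + slot 2 + slot 8: cost 3 + 14 + 2 + 9 = 28 ≤ 28, expected clicks 16 + 13 + 11 + 4 = 44.
slot 3 + slot 5 + slot 2: cost 3 + 14 + 2 = 19 ≤ 28, expected clicks 16 + 13 + 11 = 40.
Best is slot 3, slot 5, slot 2, and slot 8 with total expected clicks 44.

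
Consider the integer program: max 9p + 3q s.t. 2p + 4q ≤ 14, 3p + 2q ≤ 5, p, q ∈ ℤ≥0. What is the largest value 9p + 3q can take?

(p,q)=(1,1) is feasible, giving 12.
(p,q)=(1,0) is feasible, giving 9.
No feasible integer point exceeds 12.

12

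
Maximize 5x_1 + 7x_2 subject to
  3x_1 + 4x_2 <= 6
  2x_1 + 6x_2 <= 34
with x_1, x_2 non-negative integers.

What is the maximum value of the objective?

Relaxing integrality, the LP optimum is 10.50 at (x_1,x_2) = (0, 1.5), which is not an integer point.
(x_1,x_2)=(2,0): 3·2+4·0=6≤6, 2·2+6·0=4≤34, objective 10.
(x_1,x_2)=(0,1): 3·0+4·1=4≤6, 2·0+6·1=6≤34, objective 7.
(x_1,x_2)=(1,0): 3·1+4·0=3≤6, 2·1+6·0=2≤34, objective 5.
No feasible integer point exceeds 10.

10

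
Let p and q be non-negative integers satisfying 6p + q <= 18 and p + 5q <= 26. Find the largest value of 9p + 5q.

Relaxing integrality, the LP optimum is 43.66 at (p,q) = (2.21, 4.76), which is not an integer point.
(p,q)=(2,4): 6·2+1·4=16≤18, 1·2+5·4=22≤26, objective 38.
(p,q)=(1,5): 6·1+1·5=11≤18, 1·1+5·5=26≤26, objective 34.
(p,q)=(2,3): 6·2+1·3=15≤18, 1·2+5·3=17≤26, objective 33.
Maximum is 38 at (p,q)=(2,4).

38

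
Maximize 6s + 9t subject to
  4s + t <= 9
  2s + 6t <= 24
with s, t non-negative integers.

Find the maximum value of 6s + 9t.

The continuous relaxation peaks at (1.36, 3.55) with value 40.09; rounding to a feasible lattice point costs some objective.
(s,t)=(0,4): 4·0+1·4=4≤9, 2·0+6·4=24≤24, objective 36.
(s,t)=(1,3): 4·1+1·3=7≤9, 2·1+6·3=20≤24, objective 33.
(s,t)=(0,3): 4·0+1·3=3≤9, 2·0+6·3=18≤24, objective 27.
Maximum is 36 at (s,t)=(0,4).

36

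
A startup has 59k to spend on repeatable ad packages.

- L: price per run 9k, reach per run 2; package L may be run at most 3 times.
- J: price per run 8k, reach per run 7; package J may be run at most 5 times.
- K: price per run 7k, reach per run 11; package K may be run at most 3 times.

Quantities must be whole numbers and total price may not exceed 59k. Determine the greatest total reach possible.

61

5×J and 2×K: price 54 ≤ 59, reach 5·7 + 2·11 = 57.
4×J and 3×K: price 53 ≤ 59, reach 4·7 + 3·11 = 61.
Best is 61.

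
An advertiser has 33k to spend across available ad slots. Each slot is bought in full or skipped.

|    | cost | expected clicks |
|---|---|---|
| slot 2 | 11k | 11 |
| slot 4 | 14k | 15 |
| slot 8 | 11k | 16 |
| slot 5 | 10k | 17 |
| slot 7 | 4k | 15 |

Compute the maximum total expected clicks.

48

Allowing fractional choices, the relaxed optimum would be about 56.6, but ad slots are indivisible.
slot 8 + slot 5 + slot 7: cost 11 + 10 + 4 = 25 ≤ 33, expected clicks 16 + 17 + 15 = 48.
slot 4 + slot 8 + slot 7: cost 14 + 11 + 4 = 29 ≤ 33, expected clicks 15 + 16 + 15 = 46.
slot 4 + slot 5 + slot 7: cost 14 + 10 + 4 = 28 ≤ 33, expected clicks 15 + 17 + 15 = 47.
Best is slot 8, slot 5, and slot 7 with total expected clicks 48.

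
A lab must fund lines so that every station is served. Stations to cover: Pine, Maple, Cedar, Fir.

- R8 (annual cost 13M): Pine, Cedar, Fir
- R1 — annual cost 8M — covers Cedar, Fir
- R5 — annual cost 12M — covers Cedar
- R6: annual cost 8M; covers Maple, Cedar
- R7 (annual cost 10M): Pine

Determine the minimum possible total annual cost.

21

The greedy cost-per-new-station heuristic would pick R1, R6, and R7 for 26, but a cheaper cover exists.
Choose R8 and R6: together they cover Pine, Maple, Cedar, Fir — every station.
Total annual cost: 13 + 8 = 21.
No cover costs less than 21.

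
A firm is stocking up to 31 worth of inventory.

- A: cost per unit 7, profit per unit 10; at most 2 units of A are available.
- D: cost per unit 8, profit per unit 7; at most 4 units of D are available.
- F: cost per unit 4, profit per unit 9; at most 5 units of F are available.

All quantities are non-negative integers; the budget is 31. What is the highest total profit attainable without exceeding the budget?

56

This is a bounded integer knapsack.
F has the best ratio (9/4); taking only F gives at most 5×9 = 45 (stopped by the supply cap of 5).
Mixing does better — 2×A and 4×F: cost 30 ≤ 31, profit 2·10 + 4·9 = 56.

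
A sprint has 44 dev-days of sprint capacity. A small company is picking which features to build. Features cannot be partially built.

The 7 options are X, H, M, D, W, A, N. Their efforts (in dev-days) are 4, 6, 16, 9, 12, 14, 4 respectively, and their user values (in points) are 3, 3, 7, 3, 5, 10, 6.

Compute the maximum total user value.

X + H + M + A + N: effort 4 + 6 + 16 + 14 + 4 = 44 ≤ 44, user value 3 + 3 + 7 + 10 + 6 = 29.
X + H + W + A + N: effort 4 + 6 + 12 + 14 + 4 = 40 ≤ 44, user value 3 + 3 + 5 + 10 + 6 = 27.
Best is X, H, M, A, and N with total user value 29.

29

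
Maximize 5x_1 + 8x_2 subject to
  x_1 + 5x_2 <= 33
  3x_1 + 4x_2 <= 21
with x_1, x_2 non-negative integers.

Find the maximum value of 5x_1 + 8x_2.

(x_1,x_2)=(0,5): 1·0+5·5=25≤33, 3·0+4·5=20≤21, objective 40.
(x_1,x_2)=(1,4): 1·1+5·4=21≤33, 3·1+4·4=19≤21, objective 37.
(x_1,x_2)=(0,4): 1·0+5·4=20≤33, 3·0+4·4=16≤21, objective 32.
No feasible integer point exceeds 40.

40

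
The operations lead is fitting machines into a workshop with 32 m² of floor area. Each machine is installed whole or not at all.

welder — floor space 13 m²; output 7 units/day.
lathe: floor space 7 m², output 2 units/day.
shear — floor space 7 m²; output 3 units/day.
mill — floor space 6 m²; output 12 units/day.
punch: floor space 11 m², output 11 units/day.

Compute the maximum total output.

lathe + shear + mill + punch: floor space 7 + 7 + 6 + 11 = 31 ≤ 32, output 2 + 3 + 12 + 11 = 28.
welder + mill + punch: floor space 13 + 6 + 11 = 30 ≤ 32, output 7 + 12 + 11 = 30.
Best is welder, mill, and punch with total output 30.

30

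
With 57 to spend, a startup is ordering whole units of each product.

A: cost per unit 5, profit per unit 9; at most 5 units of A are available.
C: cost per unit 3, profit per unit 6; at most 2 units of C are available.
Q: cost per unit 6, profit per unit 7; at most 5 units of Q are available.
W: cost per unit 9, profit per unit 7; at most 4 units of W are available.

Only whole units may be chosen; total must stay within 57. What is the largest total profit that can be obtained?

85

5×A, 2×C, and 4×Q: cost 55 ≤ 57, profit 5·9 + 2·6 + 4·7 = 85.
4×A, 2×C, and 5×Q: cost 56 ≤ 57, profit 4·9 + 2·6 + 5·7 = 83.
Best is 85.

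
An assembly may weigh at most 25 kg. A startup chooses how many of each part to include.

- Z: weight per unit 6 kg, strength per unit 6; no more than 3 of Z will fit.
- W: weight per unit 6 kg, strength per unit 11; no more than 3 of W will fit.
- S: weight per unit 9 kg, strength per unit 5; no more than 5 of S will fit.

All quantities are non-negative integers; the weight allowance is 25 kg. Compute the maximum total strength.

W has the best ratio (11/6); taking only W gives at most 3×11 = 33 (stopped by the supply cap of 3).
Mixing does better — 1×Z and 3×W: weight 24 ≤ 25, strength 1·6 + 3·11 = 39.

39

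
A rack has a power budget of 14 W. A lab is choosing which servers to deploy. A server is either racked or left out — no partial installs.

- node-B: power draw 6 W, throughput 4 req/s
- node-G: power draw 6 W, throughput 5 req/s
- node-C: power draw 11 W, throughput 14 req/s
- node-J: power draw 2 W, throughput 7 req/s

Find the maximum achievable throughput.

21

Take node-C and node-J: power draw 11 + 2 = 13 ≤ 14, throughput 14 + 7 = 21.
No other feasible combination does better.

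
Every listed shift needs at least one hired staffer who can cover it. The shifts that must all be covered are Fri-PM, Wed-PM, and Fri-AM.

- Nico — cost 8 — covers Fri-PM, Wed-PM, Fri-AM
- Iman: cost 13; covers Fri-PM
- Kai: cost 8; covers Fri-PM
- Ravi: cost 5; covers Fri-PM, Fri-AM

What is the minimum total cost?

This is an integer covering problem.
The greedy cost-per-new-shift heuristic would pick Ravi and Nico for 13, but a cheaper cover exists.
Nico alone covers Fri-PM, Wed-PM, Fri-AM — every shift.
Total cost: 8.
No cover costs less than 8.

8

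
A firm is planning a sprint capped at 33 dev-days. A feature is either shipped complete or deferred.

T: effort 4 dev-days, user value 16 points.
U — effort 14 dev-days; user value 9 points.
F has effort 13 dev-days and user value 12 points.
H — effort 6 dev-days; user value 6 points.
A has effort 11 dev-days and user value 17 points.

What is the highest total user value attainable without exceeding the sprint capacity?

45

This is an integer program with binary decision variables.
T + F + A: effort 4 + 13 + 11 = 28 ≤ 33, user value 16 + 12 + 17 = 45.
T + U + A: effort 4 + 14 + 11 = 29 ≤ 33, user value 16 + 9 + 17 = 42.
Best is T, F, and A with total user value 45.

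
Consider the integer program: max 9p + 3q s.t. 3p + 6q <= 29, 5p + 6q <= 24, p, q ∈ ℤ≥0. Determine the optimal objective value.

36

The continuous relaxation peaks at (4.8, 0) with value 43.20; rounding to a feasible lattice point costs some objective.
(p,q)=(4,0) is feasible, giving 36.
(p,q)=(3,1) is feasible, giving 30.
(p,q)=(3,0) is feasible, giving 27.
The best lattice point is (4,0), giving 36.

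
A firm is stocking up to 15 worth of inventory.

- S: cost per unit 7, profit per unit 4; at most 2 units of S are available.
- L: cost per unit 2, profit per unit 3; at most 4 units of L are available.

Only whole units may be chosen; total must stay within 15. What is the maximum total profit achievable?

1×S and 4×L: cost 15 ≤ 15, profit 1·4 + 4·3 = 16.
1×S and 3×L: cost 13 ≤ 15, profit 1·4 + 3·3 = 13.
Best is 16.

16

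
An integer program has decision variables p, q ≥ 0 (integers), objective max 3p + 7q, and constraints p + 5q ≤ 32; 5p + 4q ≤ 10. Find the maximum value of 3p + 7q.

14

Relaxing integrality, the LP optimum is 17.50 at (p,q) = (0, 2.5), which is not an integer point.
(p,q)=(0,2): 1·0+5·2=10≤32, 5·0+4·2=8≤10, objective 14.
(p,q)=(1,1): 1·1+5·1=6≤32, 5·1+4·1=9≤10, objective 10.
(p,q)=(0,1): 1·0+5·1=5≤32, 5·0+4·1=4≤10, objective 7.
Maximum is 14 at (p,q)=(0,2).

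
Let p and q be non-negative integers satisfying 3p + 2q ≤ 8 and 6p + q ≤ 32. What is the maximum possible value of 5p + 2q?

(p,q)=(2,1) is feasible, giving 12.
(p,q)=(2,0) is feasible, giving 10.
(p,q)=(1,2) is feasible, giving 9.
No feasible integer point exceeds 12.

12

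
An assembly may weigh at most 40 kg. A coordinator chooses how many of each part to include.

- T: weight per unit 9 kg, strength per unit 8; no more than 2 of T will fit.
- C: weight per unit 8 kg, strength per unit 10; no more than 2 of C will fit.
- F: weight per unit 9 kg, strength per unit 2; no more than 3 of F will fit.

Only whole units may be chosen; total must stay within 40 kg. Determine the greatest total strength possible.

1×T, 2×C, and 1×F: weight 34 ≤ 40, strength 1·8 + 2·10 + 1·2 = 30.
2×T and 2×C: weight 34 ≤ 40, strength 2·8 + 2·10 = 36.
Best is 36.

36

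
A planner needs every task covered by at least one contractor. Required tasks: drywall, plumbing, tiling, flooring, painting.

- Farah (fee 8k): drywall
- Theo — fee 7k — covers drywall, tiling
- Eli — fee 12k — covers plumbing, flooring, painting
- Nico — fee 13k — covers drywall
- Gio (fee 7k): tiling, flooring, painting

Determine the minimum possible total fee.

The greedy cost-per-new-task heuristic would pick Gio, Theo, and Eli for 26, but a cheaper cover exists.
Choose Theo and Eli: together they cover drywall, plumbing, tiling, flooring, painting — every task.
Total fee: 7 + 12 = 19.
No cover costs less than 19.

19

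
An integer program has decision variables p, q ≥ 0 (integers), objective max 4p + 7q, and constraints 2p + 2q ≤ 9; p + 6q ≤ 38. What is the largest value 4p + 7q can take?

(p,q)=(0,4): 2·0+2·4=8≤9, 1·0+6·4=24≤38, objective 28.
(p,q)=(1,3): 2·1+2·3=8≤9, 1·1+6·3=19≤38, objective 25.
(p,q)=(0,3): 2·0+2·3=6≤9, 1·0+6·3=18≤38, objective 21.
The best lattice point is (0,4), giving 28.

28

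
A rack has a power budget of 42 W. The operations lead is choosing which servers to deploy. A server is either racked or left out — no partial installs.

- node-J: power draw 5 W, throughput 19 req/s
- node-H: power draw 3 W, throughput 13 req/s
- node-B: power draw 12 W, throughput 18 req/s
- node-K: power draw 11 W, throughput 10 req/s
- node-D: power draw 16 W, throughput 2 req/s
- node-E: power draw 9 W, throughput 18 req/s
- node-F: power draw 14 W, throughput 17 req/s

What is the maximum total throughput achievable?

node-J + node-H + node-K + node-E + node-F: power draw 5 + 3 + 11 + 9 + 14 = 42 ≤ 42, throughput 19 + 13 + 10 + 18 + 17 = 77.
node-J + node-B + node-E + node-F: power draw 5 + 12 + 9 + 14 = 40 ≤ 42, throughput 19 + 18 + 18 + 17 = 72.
node-J + node-H + node-B + node-K + node-E: power draw 5 + 3 + 12 + 11 + 9 = 40 ≤ 42, throughput 19 + 13 + 18 + 10 + 18 = 78.
Best is node-J, node-H, node-B, node-K, and node-E with total throughput 78.

78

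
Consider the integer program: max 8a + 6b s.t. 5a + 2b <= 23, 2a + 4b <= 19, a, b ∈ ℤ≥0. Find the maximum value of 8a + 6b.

42

(a,b)=(3,3) is feasible, giving 42.
(a,b)=(3,2) is feasible, giving 36.
(a,b)=(2,3) is feasible, giving 34.
Maximum is 42 at (a,b)=(3,3).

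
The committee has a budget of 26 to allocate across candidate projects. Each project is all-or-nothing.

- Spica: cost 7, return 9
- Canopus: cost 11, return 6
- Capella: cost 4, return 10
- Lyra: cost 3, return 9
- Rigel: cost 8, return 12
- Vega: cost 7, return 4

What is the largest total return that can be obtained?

40

Take Spica, Capella, Lyra, and Rigel: cost 7 + 4 + 3 + 8 = 22 ≤ 26, return 9 + 10 + 9 + 12 = 40.
No other feasible combination does better.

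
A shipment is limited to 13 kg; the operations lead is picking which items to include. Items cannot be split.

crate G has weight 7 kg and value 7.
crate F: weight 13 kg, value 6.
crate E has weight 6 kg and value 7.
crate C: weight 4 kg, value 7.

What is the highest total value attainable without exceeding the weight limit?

Allowing fractional choices, the relaxed optimum would be about 17.0, but items are indivisible.
crate G + crate E: weight 7 + 6 = 13 ≤ 13, value 7 + 7 = 14.
crate E + crate C: weight 6 + 4 = 10 ≤ 13, value 7 + 7 = 14.
crate G + crate C: weight 7 + 4 = 11 ≤ 13, value 7 + 7 = 14.
The maximum value is 14; one optimal choice is crate E and crate C.

14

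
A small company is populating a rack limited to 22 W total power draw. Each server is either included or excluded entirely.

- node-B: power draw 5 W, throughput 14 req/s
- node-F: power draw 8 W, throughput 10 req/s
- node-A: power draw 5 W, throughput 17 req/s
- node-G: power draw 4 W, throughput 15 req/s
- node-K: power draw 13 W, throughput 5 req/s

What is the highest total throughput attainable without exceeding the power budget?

node-B + node-A + node-G: power draw 5 + 5 + 4 = 14 ≤ 22, throughput 14 + 17 + 15 = 46.
node-B + node-F + node-A + node-G: power draw 5 + 8 + 5 + 4 = 22 ≤ 22, throughput 14 + 10 + 17 + 15 = 56.
Best is node-B, node-F, node-A, and node-G with total throughput 56.

56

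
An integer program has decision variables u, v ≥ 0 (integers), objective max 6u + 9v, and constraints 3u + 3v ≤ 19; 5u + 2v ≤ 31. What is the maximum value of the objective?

54

Relaxing integrality, the LP optimum is 57.00 at (u,v) = (0, 6.33), which is not an integer point.
(u,v)=(0,6): 3·0+3·6=18≤19, 5·0+2·6=12≤31, objective 54.
(u,v)=(1,5): 3·1+3·5=18≤19, 5·1+2·5=15≤31, objective 51.
(u,v)=(0,5): 3·0+3·5=15≤19, 5·0+2·5=10≤31, objective 45.
The best lattice point is (0,6), giving 54.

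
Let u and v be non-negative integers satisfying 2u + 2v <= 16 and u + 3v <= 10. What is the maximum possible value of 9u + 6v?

(u,v)=(8,0): 2·8+2·0=16≤16, 1·8+3·0=8≤10, objective 72.
(u,v)=(7,1): 2·7+2·1=16≤16, 1·7+3·1=10≤10, objective 69.
(u,v)=(7,0): 2·7+2·0=14≤16, 1·7+3·0=7≤10, objective 63.
Maximum is 72 at (u,v)=(8,0).

72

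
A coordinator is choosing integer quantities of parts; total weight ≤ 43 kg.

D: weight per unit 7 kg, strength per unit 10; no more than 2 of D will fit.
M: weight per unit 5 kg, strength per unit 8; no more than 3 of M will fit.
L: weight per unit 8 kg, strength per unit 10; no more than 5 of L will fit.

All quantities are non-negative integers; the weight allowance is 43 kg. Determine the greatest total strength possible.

58

2×D, 1×M, and 3×L: weight 43 ≤ 43, strength 2·10 + 1·8 + 3·10 = 58.
2×M and 4×L: weight 42 ≤ 43, strength 2·8 + 4·10 = 56.
Best is 58.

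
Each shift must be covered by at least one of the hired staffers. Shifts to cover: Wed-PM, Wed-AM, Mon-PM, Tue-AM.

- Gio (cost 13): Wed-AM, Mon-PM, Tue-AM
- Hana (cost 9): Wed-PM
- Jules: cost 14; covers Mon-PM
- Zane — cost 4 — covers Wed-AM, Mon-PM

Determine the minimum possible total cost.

22

The greedy cost-per-new-shift heuristic would pick Zane, Hana, and Gio for 26, but a cheaper cover exists.
Choose Gio and Hana: together they cover Wed-PM, Wed-AM, Mon-PM, Tue-AM — every shift.
Total cost: 13 + 9 = 22.
No cover costs less than 22.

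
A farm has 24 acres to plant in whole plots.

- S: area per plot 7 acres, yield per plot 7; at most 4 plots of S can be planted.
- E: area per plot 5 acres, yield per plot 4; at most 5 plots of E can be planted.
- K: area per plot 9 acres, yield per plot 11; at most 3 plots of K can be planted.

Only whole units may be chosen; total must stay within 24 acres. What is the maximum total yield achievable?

2×S and 1×K: area 23 ≤ 24, yield 2·7 + 1·11 = 25.
1×E and 2×K: area 23 ≤ 24, yield 1·4 + 2·11 = 26.
Best is 26.

26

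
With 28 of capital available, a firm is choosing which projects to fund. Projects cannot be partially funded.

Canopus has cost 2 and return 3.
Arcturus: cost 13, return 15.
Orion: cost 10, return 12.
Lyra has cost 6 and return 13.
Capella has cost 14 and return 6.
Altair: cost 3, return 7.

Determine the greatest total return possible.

Allowing fractional choices, the relaxed optimum would be about 43.1, but projects are indivisible.
Canopus + Arcturus + Lyra + Altair: cost 2 + 13 + 6 + 3 = 24 ≤ 28, return 3 + 15 + 13 + 7 = 38.
Canopus + Arcturus + Orion + Altair: cost 2 + 13 + 10 + 3 = 28 ≤ 28, return 3 + 15 + 12 + 7 = 37.
Canopus + Orion + Lyra + Altair: cost 2 + 10 + 6 + 3 = 21 ≤ 28, return 3 + 12 + 13 + 7 = 35.
Best is Canopus, Arcturus, Lyra, and Altair with total return 38.

38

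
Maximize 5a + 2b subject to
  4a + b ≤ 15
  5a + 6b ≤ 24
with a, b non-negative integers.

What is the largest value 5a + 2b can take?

17

(a,b)=(3,1): 4·3+1·1=13≤15, 5·3+6·1=21≤24, objective 17.
(a,b)=(3,0): 4·3+1·0=12≤15, 5·3+6·0=15≤24, objective 15.
(a,b)=(2,2): 4·2+1·2=10≤15, 5·2+6·2=22≤24, objective 14.
(a,b)=(2,1): 4·2+1·1=9≤15, 5·2+6·1=16≤24, objective 12.
Maximum is 17 at (a,b)=(3,1).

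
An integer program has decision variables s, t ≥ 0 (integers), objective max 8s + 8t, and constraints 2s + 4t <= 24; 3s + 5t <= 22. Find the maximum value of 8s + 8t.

(s,t)=(7,0) is feasible, giving 56.
(s,t)=(6,0) is feasible, giving 48.
Maximum is 56 at (s,t)=(7,0).

56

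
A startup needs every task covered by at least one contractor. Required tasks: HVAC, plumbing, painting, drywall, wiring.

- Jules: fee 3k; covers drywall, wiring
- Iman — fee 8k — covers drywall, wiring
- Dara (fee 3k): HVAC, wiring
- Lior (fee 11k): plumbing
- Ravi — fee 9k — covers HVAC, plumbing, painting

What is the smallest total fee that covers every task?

The greedy cost-per-new-task heuristic would pick Jules, Dara, and Ravi for 15, but a cheaper cover exists.
Choose Jules and Ravi: together they cover HVAC, plumbing, painting, drywall, wiring — every task.
Total fee: 3 + 9 = 12.
No cover costs less than 12.

12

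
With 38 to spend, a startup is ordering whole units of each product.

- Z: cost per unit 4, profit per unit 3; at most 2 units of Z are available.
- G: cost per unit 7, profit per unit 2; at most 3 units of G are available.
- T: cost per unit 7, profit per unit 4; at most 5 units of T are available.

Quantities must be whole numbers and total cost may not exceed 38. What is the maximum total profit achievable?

22

5×T: cost 35 ≤ 38, profit 5·4 = 20.
2×Z and 4×T: cost 36 ≤ 38, profit 2·3 + 4·4 = 22.
Best is 22.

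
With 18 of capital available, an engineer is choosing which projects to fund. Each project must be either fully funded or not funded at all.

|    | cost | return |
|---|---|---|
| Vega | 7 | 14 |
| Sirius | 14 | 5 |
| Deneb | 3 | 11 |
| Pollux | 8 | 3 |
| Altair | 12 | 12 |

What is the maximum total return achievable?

28

Vega + Deneb: cost 7 + 3 = 10 ≤ 18, return 14 + 11 = 25.
Deneb + Altair: cost 3 + 12 = 15 ≤ 18, return 11 + 12 = 23.
Vega + Deneb + Pollux: cost 7 + 3 + 8 = 18 ≤ 18, return 14 + 11 + 3 = 28.
Best is Vega, Deneb, and Pollux with total return 28.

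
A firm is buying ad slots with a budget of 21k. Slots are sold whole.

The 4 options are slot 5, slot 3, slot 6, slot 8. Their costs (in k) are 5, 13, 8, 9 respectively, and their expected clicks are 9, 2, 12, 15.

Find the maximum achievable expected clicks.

27

Treat it as a binary knapsack problem.
Take slot 6 and slot 8: cost 8 + 9 = 17 ≤ 21, expected clicks 12 + 15 = 27.
No other feasible combination does better.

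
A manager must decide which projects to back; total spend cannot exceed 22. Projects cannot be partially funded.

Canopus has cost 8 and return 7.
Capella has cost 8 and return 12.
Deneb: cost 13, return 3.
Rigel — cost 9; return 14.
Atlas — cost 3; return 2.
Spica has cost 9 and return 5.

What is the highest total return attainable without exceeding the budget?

28

Allowing fractional choices, the relaxed optimum would be about 30.4, but projects are indivisible.
Capella + Rigel: cost 8 + 9 = 17 ≤ 22, return 12 + 14 = 26.
Canopus + Rigel + Atlas: cost 8 + 9 + 3 = 20 ≤ 22, return 7 + 14 + 2 = 23.
Capella + Rigel + Atlas: cost 8 + 9 + 3 = 20 ≤ 22, return 12 + 14 + 2 = 28.
Best is Capella, Rigel, and Atlas with total return 28.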